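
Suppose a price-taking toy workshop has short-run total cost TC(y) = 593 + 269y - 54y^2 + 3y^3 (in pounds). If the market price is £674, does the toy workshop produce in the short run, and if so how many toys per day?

Variable cost is VC = 269y - 54y^2 + 3y^3, so AVC = VC/y = 269 - 54y + 3y^2 and MC = dTC/dy = 269 - 108y + 9y^2.
AVC hits its minimum where MC = AVC, at y = 9, giving min AVC = 269 - 54·9 + 3·9^2 = £26.
Since P = £674 ≥ min AVC = £26, price covers variable cost and the firm should produce.
Set P = MC: 674 = 269 - 108y + 9y^2 → -405 - 108y + 9y^2 = 0. The roots are y = -3 and y = 15; the profit-maximizing output is on the rising part of MC, so y* = 15.
Check: AVC at y = 15 is £134 ≤ P, so revenue covers variable cost.
Profit = P·y − TC = 674·15 − 2603 = £7507.

Produce at y = 15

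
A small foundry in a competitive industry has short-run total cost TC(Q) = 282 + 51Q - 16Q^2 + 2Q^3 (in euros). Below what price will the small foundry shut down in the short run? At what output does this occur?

€19 per unit, at Q = 4

Short-run supply begins at min AVC. From VC = 51Q - 16Q^2 + 2Q^3, AVC = 51 - 16Q + 2Q^2.
dAVC/dQ = -16 + 4Q = 0 gives Q = 4. min AVC = 51 - 16·4 + 2·4^2 = 19.
The firm shuts down for any P below €19.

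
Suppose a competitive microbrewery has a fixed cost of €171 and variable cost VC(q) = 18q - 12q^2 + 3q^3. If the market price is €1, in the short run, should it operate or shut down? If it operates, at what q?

Shut down

Variable cost is VC = 18q - 12q^2 + 3q^3, so AVC = VC/q = 18 - 12q + 3q^2 and MC = dTC/dq = 18 - 24q + 9q^2.
AVC hits its minimum where MC = AVC, at q = 2, giving min AVC = 18 - 12·2 + 3·2^2 = €6.
Since P = €1 < min AVC = €6, price fails to cover variable cost at any output.
The firm minimizes its loss by shutting down and losing only its fixed cost of €171.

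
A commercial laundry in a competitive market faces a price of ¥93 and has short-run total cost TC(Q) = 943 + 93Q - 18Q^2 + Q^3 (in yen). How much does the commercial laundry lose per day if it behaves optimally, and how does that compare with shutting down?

AVC = 93 - 18Q + Q^2; min AVC = ¥12 at Q = 9. Since P = ¥93 ≥ min AVC, the firm produces.
MC = 93 - 36Q + 3Q^2. Setting P = MC and taking the root on the rising branch gives Q* = 12.
TR = 93·12 = 1116. TC = 943 + 252 = 1195. Profit = 1116 − 1195 = -¥79.
By producing, the firm covers all variable cost plus ¥864 of fixed cost; shutting down would lose the full ¥943.

Profit = -¥79 at Q = 12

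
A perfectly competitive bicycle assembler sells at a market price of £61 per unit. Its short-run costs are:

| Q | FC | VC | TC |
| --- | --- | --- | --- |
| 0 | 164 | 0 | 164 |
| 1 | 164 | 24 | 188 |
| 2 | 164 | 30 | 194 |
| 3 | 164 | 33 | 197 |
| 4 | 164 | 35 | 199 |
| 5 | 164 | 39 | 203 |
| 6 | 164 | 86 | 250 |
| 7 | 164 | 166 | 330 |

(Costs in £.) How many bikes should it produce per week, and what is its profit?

Compute π = P·Q − TC at each output: Q=0: -164; Q=1: -127; Q=2: -72; Q=3: -14; Q=4: 45; Q=5: 102; Q=6: 116; Q=7: 97.
Profit is maximized at Q = 6. AVC there is 86/6 = £14.33 ≤ P, so producing beats shutting down (which would give -£164).

Q = 6; profit = £116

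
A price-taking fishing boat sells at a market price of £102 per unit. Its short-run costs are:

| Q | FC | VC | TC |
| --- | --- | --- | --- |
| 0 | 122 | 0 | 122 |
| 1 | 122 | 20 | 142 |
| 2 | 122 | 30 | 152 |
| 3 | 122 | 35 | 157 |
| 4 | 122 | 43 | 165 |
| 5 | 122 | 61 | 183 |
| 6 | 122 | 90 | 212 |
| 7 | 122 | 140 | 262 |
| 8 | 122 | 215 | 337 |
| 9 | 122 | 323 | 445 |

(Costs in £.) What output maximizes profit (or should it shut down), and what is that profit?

Q = 8; profit = £479

Compute π = P·Q − TC at each output: Q=0: -122; Q=1: -40; Q=2: 52; Q=3: 149; Q=4: 243; Q=5: 327; Q=6: 400; Q=7: 452; Q=8: 479; Q=9: 473.
Profit is maximized at Q = 8. AVC there is 215/8 = £26.88 ≤ P, so producing beats shutting down (which would give -£122).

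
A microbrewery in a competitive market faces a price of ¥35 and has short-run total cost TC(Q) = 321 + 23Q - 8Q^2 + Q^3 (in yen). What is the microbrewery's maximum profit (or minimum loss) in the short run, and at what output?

Profit = -¥177 at Q = 6

AVC = 23 - 8Q + Q^2; min AVC = ¥7 at Q = 4. Since P = ¥35 ≥ min AVC, the firm produces.
With MC = 23 - 16Q + 3Q^2, P = MC on the upward-sloping part at Q* = 6.
TR = 35·6 = 210. TC = 321 + 66 = 387. Profit = 210 − 387 = -¥177.
Shutting down would mean losing the fixed cost of ¥321, so operating at a loss of ¥177 is better by ¥144.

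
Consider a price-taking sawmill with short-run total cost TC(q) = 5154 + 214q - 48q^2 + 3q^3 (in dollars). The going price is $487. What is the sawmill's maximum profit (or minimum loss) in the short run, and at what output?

Profit = -$84 at q = 13

AVC = 214 - 48q + 3q^2; min AVC = $22 at q = 8. Since P = $487 ≥ min AVC, the firm produces.
With MC = 214 - 96q + 9q^2, P = MC on the upward-sloping part at q* = 13.
TR = 487·13 = 6331. TC = 5154 + 1261 = 6415. Profit = 6331 − 6415 = -$84.
By producing, the firm covers all variable cost plus $5070 of fixed cost; shutting down would lose the full $5154.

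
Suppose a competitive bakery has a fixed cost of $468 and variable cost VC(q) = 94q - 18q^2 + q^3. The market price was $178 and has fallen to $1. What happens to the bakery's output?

Output falls from 14 to 0 (the firm shuts down)

MC = 94 - 36q + 3q^2; the shutdown threshold is min AVC = $13 (at q = 9).
At P = $178 ≥ min AVC, set P = MC on the rising branch: q = 14.
At P = $1 < min AVC = $13, price no longer covers variable cost at any output, so the firm shuts down: q = 0.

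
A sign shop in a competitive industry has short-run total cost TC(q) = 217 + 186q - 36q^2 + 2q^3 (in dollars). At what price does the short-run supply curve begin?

Short-run supply begins at min AVC. From VC = 186q - 36q^2 + 2q^3, AVC = 186 - 36q + 2q^2.
At the minimum of AVC, MC = AVC. MC = 186 - 72q + 6q^2; setting MC = AVC gives 4q^2 - 36q = 0, so q = 9. min AVC = 24.
For P < $24 the firm produces nothing.

$24 per unit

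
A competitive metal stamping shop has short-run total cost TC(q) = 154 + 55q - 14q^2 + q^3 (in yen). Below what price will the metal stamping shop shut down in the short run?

The shutdown price is the minimum of AVC. VC = 55q - 14q^2 + q^3, so AVC = 55 - 14q + q^2.
At the minimum of AVC, MC = AVC. MC = 55 - 28q + 3q^2; setting MC = AVC gives 2q^2 - 14q = 0, so q = 7. min AVC = 6.
So the shutdown price is ¥6.

¥6 per unit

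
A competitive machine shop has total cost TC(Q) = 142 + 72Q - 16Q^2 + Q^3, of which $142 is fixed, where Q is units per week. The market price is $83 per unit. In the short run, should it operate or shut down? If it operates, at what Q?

From TC, MC = TC'(Q) = 72 - 32Q + 3Q^2 and AVC = VC/Q = 72 - 16Q + Q^2.
AVC hits its minimum where MC = AVC, at Q = 8, giving min AVC = 72 - 16·8 + 8^2 = $8.
Because $83 ≥ $8, revenue can cover variable cost; the firm operates.
Solving P = MC: -11 - 32Q + 3Q^2 = 0 ⇒ Q = -1/3 or 11. On the upward-sloping branch, Q* = 11.
Check: AVC at Q = 11 is $17 ≤ P, so revenue covers variable cost.
Profit = P·Q − TC = 83·11 − 329 = $584.

Produce at Q = 11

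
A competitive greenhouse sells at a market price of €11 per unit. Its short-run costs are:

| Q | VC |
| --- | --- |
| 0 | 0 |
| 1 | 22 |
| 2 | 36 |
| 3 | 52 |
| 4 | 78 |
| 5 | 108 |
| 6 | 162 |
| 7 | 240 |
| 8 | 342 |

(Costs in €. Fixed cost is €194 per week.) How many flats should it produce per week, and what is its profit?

Profit at each row (π = 11Q − TC): Q=0: -194; Q=1: -205; Q=2: -208; Q=3: -213; Q=4: -228; Q=5: -247; Q=6: -290; Q=7: -357; Q=8: -448.
Profit is highest at Q = 0. Equivalently, the lowest AVC in the table is 52/3 ≈ €17.33 at Q = 3, and P = €11 falls below it — price never covers variable cost, so the firm shuts down and loses only its fixed cost.

Q = 0 (shut down); profit = -€194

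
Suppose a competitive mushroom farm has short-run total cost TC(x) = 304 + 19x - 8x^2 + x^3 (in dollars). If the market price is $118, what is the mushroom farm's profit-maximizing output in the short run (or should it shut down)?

Variable cost is VC = 19x - 8x^2 + x^3, so AVC = VC/x = 19 - 8x + x^2 and MC = dTC/dx = 19 - 16x + 3x^2.
The AVC parabola has its vertex at x = 8/2 = 4, where AVC = 19 - 8·4 + 4^2 = $3.
P = $118 exceeds min AVC = $3, so the firm stays open.
Set P = MC: 118 = 19 - 16x + 3x^2 → -99 - 16x + 3x^2 = 0. The roots are x = -11/3 and x = 9; the profit-maximizing output is on the rising part of MC, so x* = 9.
Check: AVC at x = 9 is $28 ≤ P, so revenue covers variable cost.
Profit = P·x − TC = 118·9 − 556 = $506.

Produce at x = 9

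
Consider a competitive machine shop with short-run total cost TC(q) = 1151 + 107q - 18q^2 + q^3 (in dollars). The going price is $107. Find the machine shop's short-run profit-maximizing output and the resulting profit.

Profit = -$287 at q = 12

AVC = 107 - 18q + q^2 has its minimum $26 at q = 9; price $107 clears that bar, so the firm operates.
With MC = 107 - 36q + 3q^2, P = MC on the upward-sloping part at q* = 12.
TR = 107·12 = 1284. TC = 1151 + 420 = 1571. Profit = 1284 − 1571 = -$287.
That loss of $287 beats the $1151 the firm would lose by shutting down; producing recovers $864 of fixed cost.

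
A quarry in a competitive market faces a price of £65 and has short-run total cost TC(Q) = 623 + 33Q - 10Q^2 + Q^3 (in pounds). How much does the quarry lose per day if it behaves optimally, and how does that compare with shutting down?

Profit = -£239 at Q = 8

AVC = 33 - 10Q + Q^2; min AVC = £8 at Q = 5. Since P = £65 ≥ min AVC, the firm produces.
With MC = 33 - 20Q + 3Q^2, P = MC on the upward-sloping part at Q* = 8.
TR = 65·8 = 520. TC = 623 + 136 = 759. Profit = 520 − 759 = -£239.
By producing, the firm covers all variable cost plus £384 of fixed cost; shutting down would lose the full £623.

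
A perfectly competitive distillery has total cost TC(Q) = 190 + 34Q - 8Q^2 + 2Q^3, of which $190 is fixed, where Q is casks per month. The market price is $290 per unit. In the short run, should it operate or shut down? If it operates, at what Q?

Strip out fixed cost: VC = 34Q - 8Q^2 + 2Q^3. Then AVC = 34 - 8Q + 2Q^2 and MC = 34 - 16Q + 6Q^2.
AVC hits its minimum where MC = AVC, at Q = 2, giving min AVC = 34 - 8·2 + 2·2^2 = $26.
Because $290 ≥ $26, revenue can cover variable cost; the firm operates.
P = MC gives -256 - 16Q + 6Q^2 = 0, with roots -16/3 and 8. Take the larger (rising MC): Q* = 8.
Check: AVC at Q = 8 is $98 ≤ P, so revenue covers variable cost.
Profit = P·Q − TC = 290·8 − 974 = $1346.

Produce at Q = 8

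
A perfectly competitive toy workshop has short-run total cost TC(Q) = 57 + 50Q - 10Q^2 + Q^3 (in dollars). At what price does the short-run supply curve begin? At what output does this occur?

$25 per unit, at Q = 5

Short-run supply begins at min AVC. From VC = 50Q - 10Q^2 + Q^3, AVC = 50 - 10Q + Q^2.
dAVC/dQ = -10 + 2Q = 0 gives Q = 5. min AVC = 50 - 10·5 + 5^2 = 25.
The firm shuts down for any P below $25.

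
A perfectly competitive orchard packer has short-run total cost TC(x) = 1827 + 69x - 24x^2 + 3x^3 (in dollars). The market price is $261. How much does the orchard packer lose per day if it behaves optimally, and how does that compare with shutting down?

Profit = -$291 at x = 8

AVC = 69 - 24x + 3x^2 has its minimum $21 at x = 4; price $261 clears that bar, so the firm operates.
With MC = 69 - 48x + 9x^2, P = MC on the upward-sloping part at x* = 8.
TR = 261·8 = 2088. TC = 1827 + 552 = 2379. Profit = 2088 − 2379 = -$291.
By producing, the firm covers all variable cost plus $1536 of fixed cost; shutting down would lose the full $1827.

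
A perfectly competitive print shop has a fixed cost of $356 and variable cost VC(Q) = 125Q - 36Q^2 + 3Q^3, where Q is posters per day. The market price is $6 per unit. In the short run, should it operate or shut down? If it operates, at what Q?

Variable cost is VC = 125Q - 36Q^2 + 3Q^3, so AVC = VC/Q = 125 - 36Q + 3Q^2 and MC = dTC/dQ = 125 - 72Q + 9Q^2.
The AVC parabola has its vertex at Q = 36/6 = 6, where AVC = 125 - 36·6 + 3·6^2 = $17.
Since P = $6 < min AVC = $17, price fails to cover variable cost at any output.
The firm minimizes its loss by shutting down and losing only its fixed cost of $356.

Shut down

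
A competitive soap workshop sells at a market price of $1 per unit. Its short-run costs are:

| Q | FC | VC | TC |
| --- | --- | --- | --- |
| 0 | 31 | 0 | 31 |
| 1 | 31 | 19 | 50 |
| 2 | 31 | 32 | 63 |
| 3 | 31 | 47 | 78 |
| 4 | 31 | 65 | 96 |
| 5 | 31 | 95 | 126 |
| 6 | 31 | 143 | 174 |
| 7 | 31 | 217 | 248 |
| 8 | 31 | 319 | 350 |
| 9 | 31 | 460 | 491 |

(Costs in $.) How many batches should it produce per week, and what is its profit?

Tabulate TR − TC: Q=0: -31; Q=1: -49; Q=2: -61; Q=3: -75; Q=4: -92; Q=5: -121; Q=6: -168; Q=7: -241; Q=8: -342; Q=9: -482.
Profit is highest at Q = 0. Equivalently, the lowest AVC in the table is 47/3 ≈ $15.67 at Q = 3, and P = $1 falls below it — price never covers variable cost, so the firm shuts down and loses only its fixed cost.

Q = 0 (shut down); profit = -$31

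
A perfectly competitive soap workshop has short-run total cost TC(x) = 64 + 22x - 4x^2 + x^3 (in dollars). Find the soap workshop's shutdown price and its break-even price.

Shutdown price = $18; break-even price = $38

Shutdown price = min AVC. AVC = 22 - 4x + x^2, with vertex at x = 2 and minimum $18.
ATC = 64/x + 22 - 4x + x^2. Setting dATC/dx = −64/x^2 − 4 + 2x = 0 gives x = 4 (since 2·4^3 − 4·4^2 = 64).
min ATC = 64/4 + 22 − 4·4 + 4^2 = $38. That is the break-even price.
Between these two prices the firm operates at a loss; above $38 it earns a profit.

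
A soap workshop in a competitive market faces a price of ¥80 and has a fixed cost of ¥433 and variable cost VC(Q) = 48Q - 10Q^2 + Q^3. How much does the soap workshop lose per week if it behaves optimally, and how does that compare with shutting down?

Profit = -¥49 at Q = 8

AVC = 48 - 10Q + Q^2; min AVC = ¥23 at Q = 5. Since P = ¥80 ≥ min AVC, the firm produces.
MC = 48 - 20Q + 3Q^2. Setting P = MC and taking the root on the rising branch gives Q* = 8.
TR = 80·8 = 640. TC = 433 + 256 = 689. Profit = 640 − 689 = -¥49.
By producing, the firm covers all variable cost plus ¥384 of fixed cost; shutting down would lose the full ¥433.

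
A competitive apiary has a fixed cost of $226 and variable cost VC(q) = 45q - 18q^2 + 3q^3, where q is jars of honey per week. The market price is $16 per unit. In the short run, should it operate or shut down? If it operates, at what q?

Shut down

Variable cost is VC = 45q - 18q^2 + 3q^3, so AVC = VC/q = 45 - 18q + 3q^2 and MC = dTC/dq = 45 - 36q + 9q^2.
AVC is minimized where dAVC/dq = -18 + 6q = 0, at q = 3; min AVC = 45 - 18·3 + 3·3^2 = $18.
Since P = $16 < min AVC = $18, price fails to cover variable cost at any output.
The firm minimizes its loss by shutting down and losing only its fixed cost of $226.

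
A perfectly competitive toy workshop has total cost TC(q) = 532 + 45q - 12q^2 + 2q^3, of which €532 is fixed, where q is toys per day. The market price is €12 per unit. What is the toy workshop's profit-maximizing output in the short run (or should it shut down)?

From TC, MC = TC'(q) = 45 - 24q + 6q^2 and AVC = VC/q = 45 - 12q + 2q^2.
AVC is minimized where dAVC/dq = -12 + 4q = 0, at q = 3; min AVC = 45 - 12·3 + 2·3^2 = €27.
With P < min AVC (€12 < €27), every unit sold adds to the loss.
Shutting down limits the loss to fixed cost, €532.

Shut down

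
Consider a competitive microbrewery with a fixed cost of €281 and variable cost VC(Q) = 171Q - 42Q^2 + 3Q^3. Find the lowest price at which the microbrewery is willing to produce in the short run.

€24 per unit

The firm shuts down when price falls below the minimum of average variable cost. AVC = VC/Q = 171 - 42Q + 3Q^2.
dAVC/dQ = -42 + 6Q = 0 gives Q = 7. min AVC = 171 - 42·7 + 3·7^2 = 24.
For P < €24 the firm produces nothing.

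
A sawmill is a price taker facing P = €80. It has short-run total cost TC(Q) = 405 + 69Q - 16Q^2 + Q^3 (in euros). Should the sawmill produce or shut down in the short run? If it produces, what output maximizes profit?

Variable cost is VC = 69Q - 16Q^2 + Q^3, so AVC = VC/Q = 69 - 16Q + Q^2 and MC = dTC/dQ = 69 - 32Q + 3Q^2.
AVC hits its minimum where MC = AVC, at Q = 8, giving min AVC = 69 - 16·8 + 8^2 = €5.
P = €80 exceeds min AVC = €5, so the firm stays open.
Set P = MC: 80 = 69 - 32Q + 3Q^2 → -11 - 32Q + 3Q^2 = 0. The roots are Q = -1/3 and Q = 11; the profit-maximizing output is on the rising part of MC, so Q* = 11.
Check: AVC at Q = 11 is €14 ≤ P, so revenue covers variable cost.
Profit = P·Q − TC = 80·11 − 559 = €321.

Produce at Q = 11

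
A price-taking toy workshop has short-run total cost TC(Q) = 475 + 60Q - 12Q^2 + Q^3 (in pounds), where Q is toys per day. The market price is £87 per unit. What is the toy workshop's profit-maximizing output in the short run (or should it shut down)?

From TC, MC = TC'(Q) = 60 - 24Q + 3Q^2 and AVC = VC/Q = 60 - 12Q + Q^2.
The AVC parabola has its vertex at Q = 12/2 = 6, where AVC = 60 - 12·6 + 6^2 = £24.
Since P = £87 ≥ min AVC = £24, price covers variable cost and the firm should produce.
Set P = MC: 87 = 60 - 24Q + 3Q^2 → -27 - 24Q + 3Q^2 = 0. The roots are Q = -1 and Q = 9; the profit-maximizing output is on the rising part of MC, so Q* = 9.
Check: AVC at Q = 9 is £33 ≤ P, so revenue covers variable cost.
Profit = P·Q − TC = 87·9 − 772 = £11.

Produce at Q = 9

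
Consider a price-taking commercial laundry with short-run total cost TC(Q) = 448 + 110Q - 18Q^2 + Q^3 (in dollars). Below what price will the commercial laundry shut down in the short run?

$29 per unit

The firm shuts down when price falls below the minimum of average variable cost. AVC = VC/Q = 110 - 18Q + Q^2.
dAVC/dQ = -18 + 2Q = 0 gives Q = 9. min AVC = 110 - 18·9 + 9^2 = 29.
For P < $29 the firm produces nothing.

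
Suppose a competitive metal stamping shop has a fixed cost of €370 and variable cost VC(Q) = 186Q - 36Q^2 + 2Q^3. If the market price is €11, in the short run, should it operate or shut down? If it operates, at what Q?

Shut down

Variable cost is VC = 186Q - 36Q^2 + 2Q^3, so AVC = VC/Q = 186 - 36Q + 2Q^2 and MC = dTC/dQ = 186 - 72Q + 6Q^2.
AVC is minimized where dAVC/dQ = -36 + 4Q = 0, at Q = 9; min AVC = 186 - 36·9 + 2·9^2 = €24.
Since P = €11 < min AVC = €24, price fails to cover variable cost at any output.
Best response: produce nothing and absorb the €370 fixed cost.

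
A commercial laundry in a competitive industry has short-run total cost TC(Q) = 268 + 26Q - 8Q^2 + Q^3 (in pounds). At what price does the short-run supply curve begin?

£10 per unit

The shutdown price is the minimum of AVC. VC = 26Q - 8Q^2 + Q^3, so AVC = 26 - 8Q + Q^2.
At the minimum of AVC, MC = AVC. MC = 26 - 16Q + 3Q^2; setting MC = AVC gives 2Q^2 - 8Q = 0, so Q = 4. min AVC = 10.
So the shutdown price is £10.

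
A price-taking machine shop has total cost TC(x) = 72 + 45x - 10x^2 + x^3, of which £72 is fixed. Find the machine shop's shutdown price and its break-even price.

Shutdown price = min AVC. AVC = 45 - 10x + x^2, with vertex at x = 5 and minimum £20.
ATC = 72/x + 45 - 10x + x^2. Setting dATC/dx = −72/x^2 − 10 + 2x = 0 gives x = 6 (since 2·6^3 − 10·6^2 = 72).
min ATC = 72/6 + 45 − 10·6 + 6^2 = £33. That is the break-even price.
For £20 ≤ P < £33 the firm produces at a loss; below £20 it shuts down.

Shutdown price = £20; break-even price = £33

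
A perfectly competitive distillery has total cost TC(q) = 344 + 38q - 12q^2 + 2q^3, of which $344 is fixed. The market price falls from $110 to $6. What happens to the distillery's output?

MC = 38 - 24q + 6q^2; the shutdown threshold is min AVC = $20 (at q = 3).
At P = $110 ≥ min AVC, set P = MC on the rising branch: q = 6.
At P = $6 < min AVC = $20, price no longer covers variable cost at any output, so the firm shuts down: q = 0.

Output falls from 6 to 0 (the firm shuts down)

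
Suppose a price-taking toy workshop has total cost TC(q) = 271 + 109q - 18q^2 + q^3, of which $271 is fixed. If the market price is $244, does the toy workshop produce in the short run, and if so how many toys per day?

Produce at q = 15

From TC, MC = TC'(q) = 109 - 36q + 3q^2 and AVC = VC/q = 109 - 18q + q^2.
AVC hits its minimum where MC = AVC, at q = 9, giving min AVC = 109 - 18·9 + 9^2 = $28.
P = $244 exceeds min AVC = $28, so the firm stays open.
Solving P = MC: -135 - 36q + 3q^2 = 0 ⇒ q = -3 or 15. On the upward-sloping branch, q* = 15.
Check: AVC at q = 15 is $64 ≤ P, so revenue covers variable cost.
Profit = P·q − TC = 244·15 − 1231 = $2429.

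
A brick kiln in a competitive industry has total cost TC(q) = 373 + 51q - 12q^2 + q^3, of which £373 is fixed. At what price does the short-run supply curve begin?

£15 per unit

Short-run supply begins at min AVC. From VC = 51q - 12q^2 + q^3, AVC = 51 - 12q + q^2.
dAVC/dq = -12 + 2q = 0 gives q = 6. min AVC = 51 - 12·6 + 6^2 = 15.
So the shutdown price is £15.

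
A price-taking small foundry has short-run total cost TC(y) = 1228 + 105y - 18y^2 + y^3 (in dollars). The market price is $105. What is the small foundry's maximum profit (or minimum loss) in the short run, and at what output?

AVC = 105 - 18y + y^2; min AVC = $24 at y = 9. Since P = $105 ≥ min AVC, the firm produces.
MC = 105 - 36y + 3y^2. Setting P = MC and taking the root on the rising branch gives y* = 12.
TR = 105·12 = 1260. TC = 1228 + 396 = 1624. Profit = 1260 − 1624 = -$364.
That loss of $364 beats the $1228 the firm would lose by shutting down; producing recovers $864 of fixed cost.

Profit = -$364 at y = 12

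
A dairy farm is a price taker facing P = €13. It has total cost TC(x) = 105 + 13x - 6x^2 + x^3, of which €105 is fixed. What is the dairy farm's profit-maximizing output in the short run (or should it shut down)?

Produce at x = 4

Strip out fixed cost: VC = 13x - 6x^2 + x^3. Then AVC = 13 - 6x + x^2 and MC = 13 - 12x + 3x^2.
AVC is minimized where dAVC/dx = -6 + 2x = 0, at x = 3; min AVC = 13 - 6·3 + 3^2 = €4.
Since P = €13 ≥ min AVC = €4, price covers variable cost and the firm should produce.
P = MC gives -12x + 3x^2 = 0, with roots 0 and 4. Take the larger (rising MC): x* = 4.
Check: AVC at x = 4 is €5 ≤ P, so revenue covers variable cost.
Profit = P·x − TC = 13·4 − 125 = -€73, a loss, but smaller than the €105 fixed cost the firm would lose by shutting down.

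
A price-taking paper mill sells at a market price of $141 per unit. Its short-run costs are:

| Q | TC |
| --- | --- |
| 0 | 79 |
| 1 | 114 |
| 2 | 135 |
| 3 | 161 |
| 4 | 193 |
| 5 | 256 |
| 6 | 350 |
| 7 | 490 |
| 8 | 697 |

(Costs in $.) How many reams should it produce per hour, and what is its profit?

Tabulate TR − TC: Q=0: -79; Q=1: 27; Q=2: 147; Q=3: 262; Q=4: 371; Q=5: 449; Q=6: 496; Q=7: 497; Q=8: 431.
Profit is maximized at Q = 7. AVC there is 411/7 = $58.71 ≤ P, so producing beats shutting down (which would give -$79).

Q = 7; profit = $497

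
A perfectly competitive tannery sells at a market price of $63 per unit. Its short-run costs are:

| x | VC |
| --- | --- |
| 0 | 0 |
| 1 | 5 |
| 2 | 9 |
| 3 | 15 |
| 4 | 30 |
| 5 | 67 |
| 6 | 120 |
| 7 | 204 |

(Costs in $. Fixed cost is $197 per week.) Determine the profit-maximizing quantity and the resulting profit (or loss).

Compute π = P·x − TC at each output: x=0: -197; x=1: -139; x=2: -80; x=3: -23; x=4: 25; x=5: 51; x=6: 61; x=7: 40.
Profit is maximized at x = 6. AVC there is 120/6 = $20 ≤ P, so producing beats shutting down (which would give -$197).

x = 6; profit = $61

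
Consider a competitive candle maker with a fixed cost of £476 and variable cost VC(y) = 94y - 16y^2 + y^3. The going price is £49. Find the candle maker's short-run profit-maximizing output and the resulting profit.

AVC = 94 - 16y + y^2 has its minimum £30 at y = 8; price £49 clears that bar, so the firm operates.
MC = 94 - 32y + 3y^2. Setting P = MC and taking the root on the rising branch gives y* = 9.
TR = 49·9 = 441. TC = 476 + 279 = 755. Profit = 441 − 755 = -£314.
Shutting down would mean losing the fixed cost of £476, so operating at a loss of £314 is better by £162.

Profit = -£314 at y = 9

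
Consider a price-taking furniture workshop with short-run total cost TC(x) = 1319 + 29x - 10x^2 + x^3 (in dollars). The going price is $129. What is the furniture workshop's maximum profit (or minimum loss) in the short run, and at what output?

AVC = 29 - 10x + x^2; min AVC = $4 at x = 5. Since P = $129 ≥ min AVC, the firm produces.
MC = 29 - 20x + 3x^2. Setting P = MC and taking the root on the rising branch gives x* = 10.
TR = 129·10 = 1290. TC = 1319 + 290 = 1609. Profit = 1290 − 1609 = -$319.
By producing, the firm covers all variable cost plus $1000 of fixed cost; shutting down would lose the full $1319.

Profit = -$319 at x = 10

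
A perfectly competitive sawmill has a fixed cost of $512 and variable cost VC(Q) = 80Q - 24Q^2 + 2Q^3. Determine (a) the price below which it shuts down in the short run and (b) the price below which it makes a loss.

Shutdown price = $8; break-even price = $80

AVC = 80 - 24Q + 2Q^2; minimized at Q = 6, giving min AVC = $8. That is the shutdown price.
ATC = 512/Q + 80 - 24Q + 2Q^2. Setting dATC/dQ = −512/Q^2 − 24 + 4Q = 0 gives Q = 8 (since 4·8^3 − 24·8^2 = 512).
min ATC = 512/8 + 80 − 24·8 + 2·8^2 = $80. That is the break-even price.
Between these two prices the firm operates at a loss; above $80 it earns a profit.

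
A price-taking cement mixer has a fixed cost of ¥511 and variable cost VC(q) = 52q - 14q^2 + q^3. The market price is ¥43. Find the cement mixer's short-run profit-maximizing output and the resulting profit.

Profit = -¥187 at q = 9

AVC = 52 - 14q + q^2 has its minimum ¥3 at q = 7; price ¥43 clears that bar, so the firm operates.
With MC = 52 - 28q + 3q^2, P = MC on the upward-sloping part at q* = 9.
TR = 43·9 = 387. TC = 511 + 63 = 574. Profit = 387 − 574 = -¥187.
By producing, the firm covers all variable cost plus ¥324 of fixed cost; shutting down would lose the full ¥511.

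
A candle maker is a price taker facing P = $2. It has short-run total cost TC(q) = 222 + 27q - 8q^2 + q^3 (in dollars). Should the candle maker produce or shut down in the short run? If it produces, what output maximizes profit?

Shut down

Strip out fixed cost: VC = 27q - 8q^2 + q^3. Then AVC = 27 - 8q + q^2 and MC = 27 - 16q + 3q^2.
AVC hits its minimum where MC = AVC, at q = 4, giving min AVC = 27 - 8·4 + 4^2 = $11.
With P < min AVC ($2 < $11), every unit sold adds to the loss.
The firm minimizes its loss by shutting down and losing only its fixed cost of $222.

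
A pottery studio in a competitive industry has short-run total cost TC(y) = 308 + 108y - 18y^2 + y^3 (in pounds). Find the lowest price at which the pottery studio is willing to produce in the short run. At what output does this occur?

Short-run supply begins at min AVC. From VC = 108y - 18y^2 + y^3, AVC = 108 - 18y + y^2.
At the minimum of AVC, MC = AVC. MC = 108 - 36y + 3y^2; setting MC = AVC gives 2y^2 - 18y = 0, so y = 9. min AVC = 27.
So the shutdown price is £27.

£27 per unit, at y = 9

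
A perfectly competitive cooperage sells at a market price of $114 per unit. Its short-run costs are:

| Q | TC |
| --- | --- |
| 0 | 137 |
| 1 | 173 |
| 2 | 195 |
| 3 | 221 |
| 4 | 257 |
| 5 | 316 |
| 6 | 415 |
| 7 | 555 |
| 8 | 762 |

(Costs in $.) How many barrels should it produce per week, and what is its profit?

Compute π = P·Q − TC at each output: Q=0: -137; Q=1: -59; Q=2: 33; Q=3: 121; Q=4: 199; Q=5: 254; Q=6: 269; Q=7: 243; Q=8: 150.
Profit is maximized at Q = 6. AVC there is 278/6 = $46.33 ≤ P, so producing beats shutting down (which would give -$137).

Q = 6; profit = $269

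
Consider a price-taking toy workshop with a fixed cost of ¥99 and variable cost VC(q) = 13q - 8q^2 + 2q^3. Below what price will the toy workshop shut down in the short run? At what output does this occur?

¥5 per unit, at q = 2

Short-run supply begins at min AVC. From VC = 13q - 8q^2 + 2q^3, AVC = 13 - 8q + 2q^2.
dAVC/dq = -8 + 4q = 0 gives q = 2. min AVC = 13 - 8·2 + 2·2^2 = 5.
The firm shuts down for any P below ¥5.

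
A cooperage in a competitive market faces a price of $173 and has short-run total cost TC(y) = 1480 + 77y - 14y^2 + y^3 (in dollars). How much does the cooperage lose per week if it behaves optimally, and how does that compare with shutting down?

Profit = -$40 at y = 12

AVC = 77 - 14y + y^2 has its minimum $28 at y = 7; price $173 clears that bar, so the firm operates.
With MC = 77 - 28y + 3y^2, P = MC on the upward-sloping part at y* = 12.
TR = 173·12 = 2076. TC = 1480 + 636 = 2116. Profit = 2076 − 2116 = -$40.
That loss of $40 beats the $1480 the firm would lose by shutting down; producing recovers $1440 of fixed cost.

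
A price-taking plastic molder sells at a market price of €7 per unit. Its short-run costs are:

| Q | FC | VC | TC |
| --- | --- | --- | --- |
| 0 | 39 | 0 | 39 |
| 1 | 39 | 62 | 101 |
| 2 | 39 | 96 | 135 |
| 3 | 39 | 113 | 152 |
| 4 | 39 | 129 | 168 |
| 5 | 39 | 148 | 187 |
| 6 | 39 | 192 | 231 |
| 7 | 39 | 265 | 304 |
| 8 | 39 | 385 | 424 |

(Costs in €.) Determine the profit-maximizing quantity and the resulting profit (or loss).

Q = 0 (shut down); profit = -€39

Tabulate TR − TC: Q=0: -39; Q=1: -94; Q=2: -121; Q=3: -131; Q=4: -140; Q=5: -152; Q=6: -189; Q=7: -255; Q=8: -368.
Profit is highest at Q = 0. Equivalently, the lowest AVC in the table is 148/5 ≈ €29.60 at Q = 5, and P = €7 falls below it — price never covers variable cost, so the firm shuts down and loses only its fixed cost.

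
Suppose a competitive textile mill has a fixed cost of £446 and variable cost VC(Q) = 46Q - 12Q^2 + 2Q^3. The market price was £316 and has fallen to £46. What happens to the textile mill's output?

AVC = 46 - 12Q + 2Q^2, minimized at Q = 3 where min AVC = £28. MC = 46 - 24Q + 6Q^2.
At P = £316 ≥ min AVC, set P = MC on the rising branch: Q = 9.
At P = £46 ≥ min AVC, set P = MC: Q = 4. The firm stays open but cuts output.

Output falls from 9 to 4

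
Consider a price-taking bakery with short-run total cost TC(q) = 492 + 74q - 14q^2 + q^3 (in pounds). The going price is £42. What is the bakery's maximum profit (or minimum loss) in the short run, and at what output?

Profit = -£364 at q = 8

AVC = 74 - 14q + q^2 has its minimum £25 at q = 7; price £42 clears that bar, so the firm operates.
MC = 74 - 28q + 3q^2. Setting P = MC and taking the root on the rising branch gives q* = 8.
TR = 42·8 = 336. TC = 492 + 208 = 700. Profit = 336 − 700 = -£364.
That loss of £364 beats the £492 the firm would lose by shutting down; producing recovers £128 of fixed cost.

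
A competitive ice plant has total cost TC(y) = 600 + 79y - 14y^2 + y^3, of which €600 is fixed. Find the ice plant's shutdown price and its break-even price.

Shutdown price = min AVC. AVC = 79 - 14y + y^2, with vertex at y = 7 and minimum €30.
ATC = 600/y + 79 - 14y + y^2. Setting dATC/dy = −600/y^2 − 14 + 2y = 0 gives y = 10 (since 2·10^3 − 14·10^2 = 600).
min ATC = 600/10 + 79 − 14·10 + 10^2 = €99. That is the break-even price.
For €30 ≤ P < €99 the firm produces at a loss; below €30 it shuts down.

Shutdown price = €30; break-even price = €99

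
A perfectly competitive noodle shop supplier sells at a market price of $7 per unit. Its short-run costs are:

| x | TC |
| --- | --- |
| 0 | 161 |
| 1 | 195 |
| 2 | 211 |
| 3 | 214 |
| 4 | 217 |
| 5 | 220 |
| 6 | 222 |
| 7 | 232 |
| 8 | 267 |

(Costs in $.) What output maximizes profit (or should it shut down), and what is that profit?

Tabulate TR − TC: x=0: -161; x=1: -188; x=2: -197; x=3: -193; x=4: -189; x=5: -185; x=6: -180; x=7: -183; x=8: -211.
Profit is highest at x = 0. Equivalently, the lowest AVC in the table is 71/7 ≈ $10.14 at x = 7, and P = $7 falls below it — price never covers variable cost, so the firm shuts down and loses only its fixed cost.

x = 0 (shut down); profit = -$161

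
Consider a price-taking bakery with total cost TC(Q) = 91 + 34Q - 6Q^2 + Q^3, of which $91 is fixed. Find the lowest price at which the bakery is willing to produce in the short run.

$25 per unit

Short-run supply begins at min AVC. From VC = 34Q - 6Q^2 + Q^3, AVC = 34 - 6Q + Q^2.
At the minimum of AVC, MC = AVC. MC = 34 - 12Q + 3Q^2; setting MC = AVC gives 2Q^2 - 6Q = 0, so Q = 3. min AVC = 25.
For P < $25 the firm produces nothing.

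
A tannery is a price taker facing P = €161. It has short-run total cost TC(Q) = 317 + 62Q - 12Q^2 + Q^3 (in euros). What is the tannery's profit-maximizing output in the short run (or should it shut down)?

Produce at Q = 11

From TC, MC = TC'(Q) = 62 - 24Q + 3Q^2 and AVC = VC/Q = 62 - 12Q + Q^2.
AVC hits its minimum where MC = AVC, at Q = 6, giving min AVC = 62 - 12·6 + 6^2 = €26.
Because €161 ≥ €26, revenue can cover variable cost; the firm operates.
Set P = MC: 161 = 62 - 24Q + 3Q^2 → -99 - 24Q + 3Q^2 = 0. The roots are Q = -3 and Q = 11; the profit-maximizing output is on the rising part of MC, so Q* = 11.
Check: AVC at Q = 11 is €51 ≤ P, so revenue covers variable cost.
Profit = P·Q − TC = 161·11 − 878 = €893.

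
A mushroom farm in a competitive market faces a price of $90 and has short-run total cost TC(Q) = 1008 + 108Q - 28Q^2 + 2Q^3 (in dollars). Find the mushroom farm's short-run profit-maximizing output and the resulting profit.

Profit = -$360 at Q = 9

AVC = 108 - 28Q + 2Q^2; min AVC = $10 at Q = 7. Since P = $90 ≥ min AVC, the firm produces.
MC = 108 - 56Q + 6Q^2. Setting P = MC and taking the root on the rising branch gives Q* = 9.
TR = 90·9 = 810. TC = 1008 + 162 = 1170. Profit = 810 − 1170 = -$360.
Shutting down would mean losing the fixed cost of $1008, so operating at a loss of $360 is better by $648.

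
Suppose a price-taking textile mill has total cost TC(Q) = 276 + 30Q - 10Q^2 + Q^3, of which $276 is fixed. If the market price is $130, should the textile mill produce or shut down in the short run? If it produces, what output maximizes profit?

From TC, MC = TC'(Q) = 30 - 20Q + 3Q^2 and AVC = VC/Q = 30 - 10Q + Q^2.
AVC hits its minimum where MC = AVC, at Q = 5, giving min AVC = 30 - 10·5 + 5^2 = $5.
Because $130 ≥ $5, revenue can cover variable cost; the firm operates.
Set P = MC: 130 = 30 - 20Q + 3Q^2 → -100 - 20Q + 3Q^2 = 0. The roots are Q = -10/3 and Q = 10; the profit-maximizing output is on the rising part of MC, so Q* = 10.
Check: AVC at Q = 10 is $30 ≤ P, so revenue covers variable cost.
Profit = P·Q − TC = 130·10 − 576 = $724.

Produce at Q = 10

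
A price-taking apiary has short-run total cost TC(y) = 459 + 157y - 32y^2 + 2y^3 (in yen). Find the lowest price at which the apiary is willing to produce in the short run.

The shutdown price is the minimum of AVC. VC = 157y - 32y^2 + 2y^3, so AVC = 157 - 32y + 2y^2.
At the minimum of AVC, MC = AVC. MC = 157 - 64y + 6y^2; setting MC = AVC gives 4y^2 - 32y = 0, so y = 8. min AVC = 29.
For P < ¥29 the firm produces nothing.

¥29 per unit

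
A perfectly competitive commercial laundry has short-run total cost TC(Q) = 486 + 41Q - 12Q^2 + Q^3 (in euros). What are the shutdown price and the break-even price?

Shutdown price = min AVC. AVC = 41 - 12Q + Q^2, with vertex at Q = 6 and minimum €5.
ATC = 486/Q + 41 - 12Q + Q^2. Setting dATC/dQ = −486/Q^2 − 12 + 2Q = 0 gives Q = 9 (since 2·9^3 − 12·9^2 = 486).
min ATC = 486/9 + 41 − 12·9 + 9^2 = €68. That is the break-even price.
Between these two prices the firm operates at a loss; above €68 it earns a profit.

Shutdown price = €5; break-even price = €68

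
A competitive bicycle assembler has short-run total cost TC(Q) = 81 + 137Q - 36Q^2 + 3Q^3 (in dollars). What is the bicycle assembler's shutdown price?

Short-run supply begins at min AVC. From VC = 137Q - 36Q^2 + 3Q^3, AVC = 137 - 36Q + 3Q^2.
At the minimum of AVC, MC = AVC. MC = 137 - 72Q + 9Q^2; setting MC = AVC gives 6Q^2 - 36Q = 0, so Q = 6. min AVC = 29.
The firm shuts down for any P below $29.

$29 per unit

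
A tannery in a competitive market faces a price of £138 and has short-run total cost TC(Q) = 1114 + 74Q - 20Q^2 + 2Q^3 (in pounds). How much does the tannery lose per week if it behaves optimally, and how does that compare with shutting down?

Profit = -£346 at Q = 8

AVC = 74 - 20Q + 2Q^2; min AVC = £24 at Q = 5. Since P = £138 ≥ min AVC, the firm produces.
MC = 74 - 40Q + 6Q^2. Setting P = MC and taking the root on the rising branch gives Q* = 8.
TR = 138·8 = 1104. TC = 1114 + 336 = 1450. Profit = 1104 − 1450 = -£346.
Shutting down would mean losing the fixed cost of £1114, so operating at a loss of £346 is better by £768.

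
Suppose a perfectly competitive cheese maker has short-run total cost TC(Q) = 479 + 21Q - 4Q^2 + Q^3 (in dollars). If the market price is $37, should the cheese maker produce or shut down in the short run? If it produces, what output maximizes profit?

Produce at Q = 4

Strip out fixed cost: VC = 21Q - 4Q^2 + Q^3. Then AVC = 21 - 4Q + Q^2 and MC = 21 - 8Q + 3Q^2.
AVC hits its minimum where MC = AVC, at Q = 2, giving min AVC = 21 - 4·2 + 2^2 = $17.
P = $37 exceeds min AVC = $17, so the firm stays open.
Solving P = MC: -16 - 8Q + 3Q^2 = 0 ⇒ Q = -4/3 or 4. On the upward-sloping branch, Q* = 4.
Check: AVC at Q = 4 is $21 ≤ P, so revenue covers variable cost.
Profit = P·Q − TC = 37·4 − 563 = -$415, a loss, but smaller than the $479 fixed cost the firm would lose by shutting down.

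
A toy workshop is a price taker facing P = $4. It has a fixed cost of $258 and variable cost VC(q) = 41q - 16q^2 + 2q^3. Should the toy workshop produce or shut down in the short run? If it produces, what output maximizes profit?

Shut down

Strip out fixed cost: VC = 41q - 16q^2 + 2q^3. Then AVC = 41 - 16q + 2q^2 and MC = 41 - 32q + 6q^2.
AVC hits its minimum where MC = AVC, at q = 4, giving min AVC = 41 - 16·4 + 2·4^2 = $9.
P = $4 lies below min AVC = $9; no output level covers variable cost.
Best response: produce nothing and absorb the $258 fixed cost.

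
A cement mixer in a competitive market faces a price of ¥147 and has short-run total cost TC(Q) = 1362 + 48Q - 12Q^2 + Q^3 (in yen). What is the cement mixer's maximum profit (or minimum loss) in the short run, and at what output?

Profit = -¥152 at Q = 11

AVC = 48 - 12Q + Q^2 has its minimum ¥12 at Q = 6; price ¥147 clears that bar, so the firm operates.
With MC = 48 - 24Q + 3Q^2, P = MC on the upward-sloping part at Q* = 11.
TR = 147·11 = 1617. TC = 1362 + 407 = 1769. Profit = 1617 − 1769 = -¥152.
That loss of ¥152 beats the ¥1362 the firm would lose by shutting down; producing recovers ¥1210 of fixed cost.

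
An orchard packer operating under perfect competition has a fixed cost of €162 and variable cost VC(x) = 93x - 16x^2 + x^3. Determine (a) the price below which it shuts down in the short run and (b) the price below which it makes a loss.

AVC = 93 - 16x + x^2; minimized at x = 8, giving min AVC = €29. That is the shutdown price.
ATC = 162/x + 93 - 16x + x^2. Setting dATC/dx = −162/x^2 − 16 + 2x = 0 gives x = 9 (since 2·9^3 − 16·9^2 = 162).
min ATC = 162/9 + 93 − 16·9 + 9^2 = €48. That is the break-even price.
For €29 ≤ P < €48 the firm produces at a loss; below €29 it shuts down.

Shutdown price = €29; break-even price = €48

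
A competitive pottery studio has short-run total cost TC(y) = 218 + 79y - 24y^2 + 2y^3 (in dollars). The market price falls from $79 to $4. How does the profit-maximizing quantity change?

AVC = 79 - 24y + 2y^2, minimized at y = 6 where min AVC = $7. MC = 79 - 48y + 6y^2.
With P = $79 above the shutdown price, P = MC gives y = 8.
At P = $4 < min AVC = $7, price no longer covers variable cost at any output, so the firm shuts down: y = 0.

Output falls from 8 to 0 (the firm shuts down)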